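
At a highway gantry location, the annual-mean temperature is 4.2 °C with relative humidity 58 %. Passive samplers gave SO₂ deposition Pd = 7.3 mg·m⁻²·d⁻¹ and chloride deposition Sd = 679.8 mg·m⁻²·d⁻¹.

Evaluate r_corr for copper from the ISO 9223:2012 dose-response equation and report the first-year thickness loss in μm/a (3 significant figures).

copper: f(T) = +0.126·(T−10) [T≤10 °C] = -0.7308
  SO₂ term: 0.0053·7.3^0.26·exp(0.059·58-0.7308) = 0.1311
  Sd branch = 0.01025·Sd^0.27·e^(0.036·RH+0.049·T) = 0.5911 μm/a
  r_corr = 0.1311 + 0.5911 = 0.7222 μm/a

r_corr = 0.722 μm/a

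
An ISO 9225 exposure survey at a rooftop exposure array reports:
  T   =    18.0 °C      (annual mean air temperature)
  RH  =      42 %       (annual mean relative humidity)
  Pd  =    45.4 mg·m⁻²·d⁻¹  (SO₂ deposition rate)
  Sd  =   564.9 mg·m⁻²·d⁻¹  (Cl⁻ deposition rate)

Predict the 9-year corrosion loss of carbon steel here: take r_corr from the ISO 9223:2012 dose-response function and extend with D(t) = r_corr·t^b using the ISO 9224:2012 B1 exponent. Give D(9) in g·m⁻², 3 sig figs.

carbon steel: f(T) = -0.054·(T−10) [T>10 °C] = -0.4320
  sulphur-dioxide contribution → 19.36 μm/a
  chloride contribution → 42.6 μm/a
  ⇒ r_corr(carbon steel) = 61.96 μm/a
ISO 9224: D(t) = r_corr · t^b with b = 0.523 (carbon steel, B1)
  D(9) = 61.96 × 9^0.523 = 61.96 × 3.156 = 195.5 μm
  Mass loss = 195.5 μm × 7.85 g/cm³ = 1535 g·m⁻²

D(9) = 1.53e+03 g·m⁻²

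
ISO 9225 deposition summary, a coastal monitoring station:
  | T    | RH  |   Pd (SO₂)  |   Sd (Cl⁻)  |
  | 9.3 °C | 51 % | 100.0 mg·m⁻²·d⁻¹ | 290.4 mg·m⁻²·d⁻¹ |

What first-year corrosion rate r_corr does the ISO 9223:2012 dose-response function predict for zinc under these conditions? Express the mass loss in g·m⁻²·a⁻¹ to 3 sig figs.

r_corr = 17.6 g·m⁻²·a⁻¹

zinc: T≤10 °C ⇒ hinge +0.038·(9.3−10) = -0.0266
  sulphur-dioxide contribution → 0.9952 μm/a
  chloride contribution → 1.47 μm/a
  ⇒ r_corr(zinc) = 2.466 μm/a
Convert to mass loss: 2.466 μm/a × 7.14 g/cm³ = 17.6 g·m⁻²·a⁻¹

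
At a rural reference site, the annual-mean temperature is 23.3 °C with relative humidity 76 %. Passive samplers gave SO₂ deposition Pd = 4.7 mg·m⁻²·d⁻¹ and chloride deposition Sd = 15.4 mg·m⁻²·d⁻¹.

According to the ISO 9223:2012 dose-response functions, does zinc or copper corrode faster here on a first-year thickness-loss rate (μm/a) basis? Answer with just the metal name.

zinc: temperature factor f = -0.071·(13.3) = -0.9443
  sulphur-dioxide contribution → 0.327 μm/a
  chloride contribution → 1.107 μm/a
  total first-year rate 1.434 μm/a
copper: T>10 °C ⇒ hinge -0.080·(23.3−10) = -1.0640
  sulphur-dioxide contribution → 0.2423 μm/a
  chloride contribution → 1.036 μm/a
  ⇒ r_corr(copper) = 1.278 μm/a
Ordering by μm/a: zinc (1.43) > copper (1.28)

zinc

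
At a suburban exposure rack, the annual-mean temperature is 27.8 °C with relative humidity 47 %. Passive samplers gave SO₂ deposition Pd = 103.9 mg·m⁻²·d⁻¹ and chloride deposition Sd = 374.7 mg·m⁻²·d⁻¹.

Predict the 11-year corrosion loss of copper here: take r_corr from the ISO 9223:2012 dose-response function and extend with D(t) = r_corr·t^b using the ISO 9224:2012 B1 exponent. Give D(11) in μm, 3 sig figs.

copper: f(T) = -0.080·(T−10) [T>10 °C] = -1.4240
  sulphur-dioxide contribution → 0.06831 μm/a
  chloride contribution → 1.077 μm/a
  ⇒ r_corr(copper) = 1.145 μm/a
ISO 9224: D(t) = r_corr · t^b with b = 0.667 (copper, B1)
  D(11) = 1.145 × 11^0.667 = 1.145 × 4.95 = 5.667 μm

D(11) = 5.67 μm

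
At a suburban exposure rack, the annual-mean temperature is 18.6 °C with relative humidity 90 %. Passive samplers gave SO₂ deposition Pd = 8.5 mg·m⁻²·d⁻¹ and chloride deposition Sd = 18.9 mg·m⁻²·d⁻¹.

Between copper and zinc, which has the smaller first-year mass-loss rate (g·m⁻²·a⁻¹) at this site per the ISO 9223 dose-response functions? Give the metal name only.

zinc

copper: temperature factor f = -0.080·(8.6) = -0.6880
  sulphur-dioxide contribution → 0.9402 μm/a
  chloride contribution → 1.44 μm/a
  ⇒ r_corr(copper) = 2.38 μm/a
  mass loss = 2.38 μm/a × 8.96 g/cm³ = 21.32 g·m⁻²·a⁻¹
zinc: T>10 °C ⇒ hinge -0.071·(18.6−10) = -0.6106
  sulphur-dioxide contribution → 1.128 μm/a
  chloride contribution → 0.9331 μm/a
  ⇒ r_corr(zinc) = 2.061 μm/a
  mass loss = 2.061 μm/a × 7.14 g/cm³ = 14.72 g·m⁻²·a⁻¹
Ordering by g·m⁻²·a⁻¹: copper (21.3) > zinc (14.7)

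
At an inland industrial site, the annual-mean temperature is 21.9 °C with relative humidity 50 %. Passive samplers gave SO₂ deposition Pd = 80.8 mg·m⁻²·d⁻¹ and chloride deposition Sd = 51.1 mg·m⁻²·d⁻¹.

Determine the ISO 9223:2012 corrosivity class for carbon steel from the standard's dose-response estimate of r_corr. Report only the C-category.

carbon steel: temperature factor f = -0.054·(11.9) = -0.6426
  Pd branch = 1.77·Pd^0.52·e^(0.02·RH+f) = 24.83 μm/a
  Sd branch = 0.102·Sd^0.62·e^(0.033·RH+0.04·T) = 14.62 μm/a
  r_corr = 24.83 + 14.62 = 39.45 μm/a
Category bounds: 25…50 μm/a bracket r_corr ⇒ C3

C3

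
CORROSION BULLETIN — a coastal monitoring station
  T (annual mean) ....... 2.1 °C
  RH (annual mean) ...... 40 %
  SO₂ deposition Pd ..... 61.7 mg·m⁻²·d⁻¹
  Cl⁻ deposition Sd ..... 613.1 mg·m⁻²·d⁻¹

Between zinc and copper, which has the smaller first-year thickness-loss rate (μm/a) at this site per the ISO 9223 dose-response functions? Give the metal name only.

zinc: temperature factor f = +0.038·(-7.9) = -0.3002
  SO₂ term: 0.0129·61.7^0.44·exp(0.046·40-0.3002) = 0.369
  Sd branch = 0.0175·Sd^0.57·e^(0.008·RH+0.085·T) = 1.118 μm/a
  r_corr = 0.369 + 1.118 = 1.487 μm/a
copper: T≤10 °C ⇒ hinge +0.126·(2.1−10) = -0.9954
  Pd branch = 0.0053·Pd^0.26·e^(0.059·RH+f) = 0.06059 μm/a
  Sd branch = 0.01025·Sd^0.27·e^(0.036·RH+0.049·T) = 0.2713 μm/a
  sum: 0.06059 + 0.2713 → r_corr = 0.3319 μm/a
Ordering by μm/a: zinc (1.49) > copper (0.332)

copper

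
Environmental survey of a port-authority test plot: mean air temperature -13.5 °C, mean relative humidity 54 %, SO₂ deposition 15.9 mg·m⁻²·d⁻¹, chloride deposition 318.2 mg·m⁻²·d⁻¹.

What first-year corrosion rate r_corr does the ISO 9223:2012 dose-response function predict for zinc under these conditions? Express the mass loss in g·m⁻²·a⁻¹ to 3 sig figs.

r_corr = 3.16 g·m⁻²·a⁻¹

zinc: f(T) = +0.038·(T−10) [T≤10 °C] = -0.8930
  Pd branch = 0.0129·Pd^0.44·e^(0.046·RH+f) = 0.2139 μm/a
  Sd branch = 0.0175·Sd^0.57·e^(0.008·RH+0.085·T) = 0.2285 μm/a
  sum: 0.2139 + 0.2285 → r_corr = 0.4424 μm/a
Convert to mass loss: 0.4424 μm/a × 7.14 g/cm³ = 3.158 g·m⁻²·a⁻¹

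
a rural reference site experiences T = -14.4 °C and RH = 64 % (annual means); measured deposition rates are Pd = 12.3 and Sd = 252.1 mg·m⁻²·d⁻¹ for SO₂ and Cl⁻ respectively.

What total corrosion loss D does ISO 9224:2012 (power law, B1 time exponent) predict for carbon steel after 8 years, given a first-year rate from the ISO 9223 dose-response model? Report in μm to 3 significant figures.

D(8) = 45.1 μm

carbon steel: T≤10 °C ⇒ hinge +0.150·(-14.4−10) = -3.6600
  Pd branch = 1.77·Pd^0.52·e^(0.02·RH+f) = 0.6041 μm/a
  Sd branch = 0.102·Sd^0.62·e^(0.033·RH+0.04·T) = 14.61 μm/a
  sum: 0.6041 + 14.61 → r_corr = 15.21 μm/a
Long-term exponent b (ISO 9224 Table 2, B1) = 0.523
  D(8) = 15.21 × 8^0.523 = 15.21 × 2.967 = 45.14 μm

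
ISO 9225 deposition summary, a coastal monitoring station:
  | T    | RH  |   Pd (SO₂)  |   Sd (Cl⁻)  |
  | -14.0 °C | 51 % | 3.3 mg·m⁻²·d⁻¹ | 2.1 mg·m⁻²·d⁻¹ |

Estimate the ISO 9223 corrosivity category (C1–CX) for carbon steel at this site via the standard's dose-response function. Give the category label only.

C1

carbon steel: f(T) = +0.150·(T−10) [T≤10 °C] = -3.6000
  SO₂ term: 1.77·3.3^0.52·exp(0.02·51-3.6000) = 0.2495
  Cl⁻ term: 0.102·2.1^0.62·exp(0.033·51+0.04·-14.0) = 0.4967
  sum: 0.2495 + 0.4967 → r_corr = 0.7462 μm/a
Category bounds: 0…1.3 μm/a bracket r_corr ⇒ C1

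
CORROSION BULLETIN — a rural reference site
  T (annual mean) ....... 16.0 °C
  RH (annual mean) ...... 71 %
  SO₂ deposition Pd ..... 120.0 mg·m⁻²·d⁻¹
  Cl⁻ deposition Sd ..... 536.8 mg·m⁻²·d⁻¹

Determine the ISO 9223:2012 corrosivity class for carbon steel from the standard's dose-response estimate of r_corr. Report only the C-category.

C5

carbon steel: temperature factor f = -0.054·(6.0) = -0.3240
  Pd branch = 1.77·Pd^0.52·e^(0.02·RH+f) = 63.85 μm/a
  Sd branch = 0.102·Sd^0.62·e^(0.033·RH+0.04·T) = 99.22 μm/a
  sum: 63.85 + 99.22 → r_corr = 163.1 μm/a
Category bounds: 80…200 μm/a bracket r_corr ⇒ C5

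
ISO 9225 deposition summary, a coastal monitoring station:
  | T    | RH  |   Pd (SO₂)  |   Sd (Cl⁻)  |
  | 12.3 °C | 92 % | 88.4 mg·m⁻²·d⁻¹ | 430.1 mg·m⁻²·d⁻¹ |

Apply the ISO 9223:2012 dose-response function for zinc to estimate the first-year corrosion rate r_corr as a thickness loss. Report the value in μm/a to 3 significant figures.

zinc: temperature factor f = -0.071·(2.3) = -0.1633
  Pd branch = 0.0129·Pd^0.44·e^(0.046·RH+f) = 5.421 μm/a
  Cl⁻ term: 0.0175·430.1^0.57·exp(0.008·92+0.085·12.3) = 3.295
  sum: 5.421 + 3.295 → r_corr = 8.716 μm/a

r_corr = 8.72 μm/a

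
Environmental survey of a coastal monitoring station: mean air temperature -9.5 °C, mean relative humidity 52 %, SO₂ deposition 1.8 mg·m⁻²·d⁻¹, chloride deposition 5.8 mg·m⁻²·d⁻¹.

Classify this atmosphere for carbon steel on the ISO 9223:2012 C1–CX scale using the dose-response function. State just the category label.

C2

carbon steel: T≤10 °C ⇒ hinge +0.150·(-9.5−10) = -2.9250
  Pd branch = 1.77·Pd^0.52·e^(0.02·RH+f) = 0.3648 μm/a
  Cl⁻ term: 0.102·5.8^0.62·exp(0.033·52+0.04·-9.5) = 1.154
  sum: 0.3648 + 1.154 → r_corr = 1.519 μm/a
Category bounds: 1.3…25 μm/a bracket r_corr ⇒ C2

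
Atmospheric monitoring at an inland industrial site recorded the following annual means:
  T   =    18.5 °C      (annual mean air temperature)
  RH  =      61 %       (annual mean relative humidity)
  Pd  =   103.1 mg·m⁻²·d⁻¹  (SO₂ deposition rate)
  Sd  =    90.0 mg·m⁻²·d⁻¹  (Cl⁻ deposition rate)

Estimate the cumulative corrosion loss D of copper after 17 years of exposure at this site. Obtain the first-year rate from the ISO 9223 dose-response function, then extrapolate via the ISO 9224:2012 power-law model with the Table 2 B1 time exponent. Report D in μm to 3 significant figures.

D(17) = 7.26 μm

copper: temperature factor f = -0.080·(8.5) = -0.6800
  Pd branch = 0.0053·Pd^0.26·e^(0.059·RH+f) = 0.3277 μm/a
  Cl⁻ term: 0.01025·90.0^0.27·exp(0.036·61+0.049·18.5) = 0.7687
  sum: 0.3277 + 0.7687 → r_corr = 1.096 μm/a
ISO 9224: D(t) = r_corr · t^b with b = 0.667 (copper, B1)
  D(17) = 1.096 × 17^0.667 = 1.096 × 6.618 = 7.256 μm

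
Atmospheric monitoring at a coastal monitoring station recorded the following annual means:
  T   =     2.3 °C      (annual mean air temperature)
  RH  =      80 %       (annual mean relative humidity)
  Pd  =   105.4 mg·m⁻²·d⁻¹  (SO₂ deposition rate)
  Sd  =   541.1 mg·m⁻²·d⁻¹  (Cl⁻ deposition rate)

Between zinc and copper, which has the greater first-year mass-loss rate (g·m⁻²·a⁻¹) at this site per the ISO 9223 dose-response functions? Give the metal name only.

zinc: T≤10 °C ⇒ hinge +0.038·(2.3−10) = -0.2926
  SO₂ term: 0.0129·105.4^0.44·exp(0.046·80-0.2926) = 2.963
  Cl⁻ term: 0.0175·541.1^0.57·exp(0.008·80+0.085·2.3) = 1.458
  r_corr = 2.963 + 1.458 = 4.422 μm/a
  mass loss = 4.422 μm/a × 7.14 g/cm³ = 31.57 g·m⁻²·a⁻¹
copper: temperature factor f = +0.126·(-7.7) = -0.9702
  SO₂ term: 0.0053·105.4^0.26·exp(0.059·80-0.9702) = 0.7564
  Cl⁻ term: 0.01025·541.1^0.27·exp(0.036·80+0.049·2.3) = 1.118
  sum: 0.7564 + 1.118 → r_corr = 1.874 μm/a
  mass loss = 1.874 μm/a × 8.96 g/cm³ = 16.79 g·m⁻²·a⁻¹
Ordering by g·m⁻²·a⁻¹: zinc (31.6) > copper (16.8)

zinc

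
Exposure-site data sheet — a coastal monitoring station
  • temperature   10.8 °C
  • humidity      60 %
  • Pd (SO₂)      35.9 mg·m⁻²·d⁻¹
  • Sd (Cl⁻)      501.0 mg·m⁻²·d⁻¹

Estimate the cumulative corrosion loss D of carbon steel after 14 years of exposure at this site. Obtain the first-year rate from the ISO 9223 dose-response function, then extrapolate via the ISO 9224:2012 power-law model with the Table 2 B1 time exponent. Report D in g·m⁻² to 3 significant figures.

D(14) = 2.81e+03 g·m⁻²

carbon steel: T>10 °C ⇒ hinge -0.054·(10.8−10) = -0.0432
  sulphur-dioxide contribution → 36.23 μm/a
  chloride contribution → 53.71 μm/a
  ⇒ r_corr(carbon steel) = 89.93 μm/a
Long-term exponent b (ISO 9224 Table 2, B1) = 0.523
  D(14) = 89.93 × 14^0.523 = 89.93 × 3.976 = 357.5 μm
  Mass loss = 357.5 μm × 7.85 g/cm³ = 2807 g·m⁻²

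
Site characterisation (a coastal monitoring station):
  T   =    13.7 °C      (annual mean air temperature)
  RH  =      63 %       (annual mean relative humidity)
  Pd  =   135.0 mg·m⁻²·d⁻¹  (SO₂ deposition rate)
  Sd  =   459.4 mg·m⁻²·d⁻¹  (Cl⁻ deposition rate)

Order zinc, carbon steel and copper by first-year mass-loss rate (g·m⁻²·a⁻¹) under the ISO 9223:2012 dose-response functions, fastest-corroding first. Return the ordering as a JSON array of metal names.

["carbon steel", "zinc", "copper"]

zinc: temperature factor f = -0.071·(3.7) = -0.2627
  SO₂ term: 0.0129·135.0^0.44·exp(0.046·63-0.2627) = 1.558
  Sd branch = 0.0175·Sd^0.57·e^(0.008·RH+0.085·T) = 3.056 μm/a
  sum: 1.558 + 3.056 → r_corr = 4.613 μm/a
  mass loss = 4.613 μm/a × 7.14 g/cm³ = 32.94 g·m⁻²·a⁻¹
carbon steel: T>10 °C ⇒ hinge -0.054·(13.7−10) = -0.1998
  SO₂ term: 1.77·135.0^0.52·exp(0.02·63-0.1998) = 65.49
  Sd branch = 0.102·Sd^0.62·e^(0.033·RH+0.04·T) = 63.1 μm/a
  sum: 65.49 + 63.1 → r_corr = 128.6 μm/a
  mass loss = 128.6 μm/a × 7.85 g/cm³ = 1009 g·m⁻²·a⁻¹
copper: T>10 °C ⇒ hinge -0.080·(13.7−10) = -0.2960
  Pd branch = 0.0053·Pd^0.26·e^(0.059·RH+f) = 0.5806 μm/a
  Cl⁻ term: 0.01025·459.4^0.27·exp(0.036·63+0.049·13.7) = 1.014
  sum: 0.5806 + 1.014 → r_corr = 1.595 μm/a
  mass loss = 1.595 μm/a × 8.96 g/cm³ = 14.29 g·m⁻²·a⁻¹
Ordering by g·m⁻²·a⁻¹: carbon steel (1010) > zinc (32.9) > copper (14.3)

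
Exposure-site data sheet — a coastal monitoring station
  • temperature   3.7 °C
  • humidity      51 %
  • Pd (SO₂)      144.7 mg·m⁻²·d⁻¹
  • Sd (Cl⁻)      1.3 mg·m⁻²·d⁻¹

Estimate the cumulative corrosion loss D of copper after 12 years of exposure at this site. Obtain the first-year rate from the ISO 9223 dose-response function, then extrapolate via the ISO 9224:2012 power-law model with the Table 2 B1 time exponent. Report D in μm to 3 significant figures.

D(12) = 1.36 μm

copper: T≤10 °C ⇒ hinge +0.126·(3.7−10) = -0.7938
  sulphur-dioxide contribution → 0.177 μm/a
  chloride contribution → 0.08272 μm/a
  total first-year rate 0.2597 μm/a
Long-term exponent b (ISO 9224 Table 2, B1) = 0.667
  D(12) = 0.2597 × 12^0.667 = 0.2597 × 5.246 = 1.363 μm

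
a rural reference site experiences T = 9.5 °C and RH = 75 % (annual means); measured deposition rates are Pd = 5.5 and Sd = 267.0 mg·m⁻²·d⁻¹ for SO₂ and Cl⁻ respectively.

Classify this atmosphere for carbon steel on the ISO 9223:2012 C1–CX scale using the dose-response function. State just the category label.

C4

carbon steel: temperature factor f = +0.150·(-0.5) = -0.0750
  sulphur-dioxide contribution → 17.86 μm/a
  chloride contribution → 56.62 μm/a
  total first-year rate 74.48 μm/a
74.5 μm/a falls in (50, 80] for carbon steel → category C4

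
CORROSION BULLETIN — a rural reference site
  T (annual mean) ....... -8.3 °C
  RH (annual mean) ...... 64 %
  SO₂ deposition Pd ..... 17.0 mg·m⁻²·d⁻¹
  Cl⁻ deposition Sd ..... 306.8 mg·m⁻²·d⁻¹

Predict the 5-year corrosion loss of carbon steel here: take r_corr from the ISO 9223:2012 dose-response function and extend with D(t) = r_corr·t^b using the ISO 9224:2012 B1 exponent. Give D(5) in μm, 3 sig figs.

D(5) = 53.0 μm

carbon steel: T≤10 °C ⇒ hinge +0.150·(-8.3−10) = -2.7450
  Pd branch = 1.77·Pd^0.52·e^(0.02·RH+f) = 1.785 μm/a
  Sd branch = 0.102·Sd^0.62·e^(0.033·RH+0.04·T) = 21.06 μm/a
  r_corr = 1.785 + 21.06 = 22.85 μm/a
Power-law: D(5) = r_corr · 5^0.523
  D(5) = 22.85 × 5^0.523 = 22.85 × 2.32 = 53.01 μm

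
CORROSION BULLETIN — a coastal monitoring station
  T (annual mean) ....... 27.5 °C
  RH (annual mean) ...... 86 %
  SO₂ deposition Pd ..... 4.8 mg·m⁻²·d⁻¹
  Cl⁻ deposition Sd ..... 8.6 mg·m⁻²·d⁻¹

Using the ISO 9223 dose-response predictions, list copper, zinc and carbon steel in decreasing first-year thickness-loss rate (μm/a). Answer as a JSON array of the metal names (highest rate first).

["carbon steel", "copper", "zinc"]

copper: T>10 °C ⇒ hinge -0.080·(27.5−10) = -1.4000
  sulphur-dioxide contribution → 0.314 μm/a
  chloride contribution → 1.559 μm/a
  total first-year rate 1.873 μm/a
zinc: T>10 °C ⇒ hinge -0.071·(27.5−10) = -1.2425
  sulphur-dioxide contribution → 0.388 μm/a
  chloride contribution → 1.229 μm/a
  ⇒ r_corr(zinc) = 1.617 μm/a
carbon steel: f(T) = -0.054·(T−10) [T>10 °C] = -0.9450
  sulphur-dioxide contribution → 8.686 μm/a
  chloride contribution → 19.87 μm/a
  ⇒ r_corr(carbon steel) = 28.56 μm/a
Ordering by μm/a: carbon steel (28.6) > copper (1.87) > zinc (1.62)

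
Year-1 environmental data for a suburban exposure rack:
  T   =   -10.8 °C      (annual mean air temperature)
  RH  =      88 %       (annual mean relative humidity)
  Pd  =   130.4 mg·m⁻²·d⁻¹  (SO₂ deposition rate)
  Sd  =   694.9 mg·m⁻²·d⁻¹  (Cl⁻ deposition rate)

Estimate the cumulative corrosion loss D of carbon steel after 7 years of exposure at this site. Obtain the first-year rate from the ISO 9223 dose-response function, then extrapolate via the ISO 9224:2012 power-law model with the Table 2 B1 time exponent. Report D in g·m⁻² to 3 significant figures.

carbon steel: temperature factor f = +0.150·(-20.8) = -3.1200
  Pd branch = 1.77·Pd^0.52·e^(0.02·RH+f) = 5.718 μm/a
  Sd branch = 0.102·Sd^0.62·e^(0.033·RH+0.04·T) = 69.85 μm/a
  r_corr = 5.718 + 69.85 = 75.57 μm/a
Long-term exponent b (ISO 9224 Table 2, B1) = 0.523
  D(7) = 75.57 × 7^0.523 = 75.57 × 2.767 = 209.1 μm
  Mass loss = 209.1 μm × 7.85 g/cm³ = 1641 g·m⁻²

D(7) = 1.64e+03 g·m⁻²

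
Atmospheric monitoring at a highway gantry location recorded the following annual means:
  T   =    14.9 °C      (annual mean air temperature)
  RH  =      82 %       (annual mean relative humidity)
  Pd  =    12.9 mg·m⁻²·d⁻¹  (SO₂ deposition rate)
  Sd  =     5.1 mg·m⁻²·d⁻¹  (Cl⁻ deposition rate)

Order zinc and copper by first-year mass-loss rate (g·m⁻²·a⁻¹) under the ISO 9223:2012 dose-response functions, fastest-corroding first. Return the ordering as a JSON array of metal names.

zinc: temperature factor f = -0.071·(4.9) = -0.3479
  SO₂ term: 0.0129·12.9^0.44·exp(0.046·82-0.3479) = 1.22
  Cl⁻ term: 0.0175·5.1^0.57·exp(0.008·82+0.085·14.9) = 0.3029
  r_corr = 1.22 + 0.3029 = 1.523 μm/a
  mass loss = 1.523 μm/a × 7.14 g/cm³ = 10.87 g·m⁻²·a⁻¹
copper: T>10 °C ⇒ hinge -0.080·(14.9−10) = -0.3920
  SO₂ term: 0.0053·12.9^0.26·exp(0.059·82-0.3920) = 0.8788
  Cl⁻ term: 0.01025·5.1^0.27·exp(0.036·82+0.049·14.9) = 0.6322
  sum: 0.8788 + 0.6322 → r_corr = 1.511 μm/a
  mass loss = 1.511 μm/a × 8.96 g/cm³ = 13.54 g·m⁻²·a⁻¹
Ordering by g·m⁻²·a⁻¹: copper (13.5) > zinc (10.9)

["copper", "zinc"]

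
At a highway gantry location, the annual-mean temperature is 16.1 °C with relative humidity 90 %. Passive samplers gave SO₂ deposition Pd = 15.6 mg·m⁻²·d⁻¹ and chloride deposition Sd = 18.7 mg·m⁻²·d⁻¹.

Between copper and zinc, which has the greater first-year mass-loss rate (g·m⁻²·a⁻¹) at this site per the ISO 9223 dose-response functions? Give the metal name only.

copper: T>10 °C ⇒ hinge -0.080·(16.1−10) = -0.4880
  Pd branch = 0.0053·Pd^0.26·e^(0.059·RH+f) = 1.345 μm/a
  Cl⁻ term: 0.01025·18.7^0.27·exp(0.036·90+0.049·16.1) = 1.27
  r_corr = 1.345 + 1.27 = 2.615 μm/a
  mass loss = 2.615 μm/a × 8.96 g/cm³ = 23.43 g·m⁻²·a⁻¹
zinc: T>10 °C ⇒ hinge -0.071·(16.1−10) = -0.4331
  Pd branch = 0.0129·Pd^0.44·e^(0.046·RH+f) = 1.76 μm/a
  Cl⁻ term: 0.0175·18.7^0.57·exp(0.008·90+0.085·16.1) = 0.7499
  r_corr = 1.76 + 0.7499 = 2.51 μm/a
  mass loss = 2.51 μm/a × 7.14 g/cm³ = 17.92 g·m⁻²·a⁻¹
Ordering by g·m⁻²·a⁻¹: copper (23.4) > zinc (17.9)

copper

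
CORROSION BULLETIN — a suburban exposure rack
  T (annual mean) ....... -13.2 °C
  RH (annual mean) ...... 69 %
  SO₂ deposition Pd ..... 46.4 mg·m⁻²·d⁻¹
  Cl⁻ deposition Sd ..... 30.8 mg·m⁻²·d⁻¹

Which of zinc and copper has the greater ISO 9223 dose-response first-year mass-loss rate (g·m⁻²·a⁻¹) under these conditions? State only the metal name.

zinc: T≤10 °C ⇒ hinge +0.038·(-13.2−10) = -0.8816
  Pd branch = 0.0129·Pd^0.44·e^(0.046·RH+f) = 0.6909 μm/a
  Cl⁻ term: 0.0175·30.8^0.57·exp(0.008·69+0.085·-13.2) = 0.06982
  r_corr = 0.6909 + 0.06982 = 0.7607 μm/a
  mass loss = 0.7607 μm/a × 7.14 g/cm³ = 5.432 g·m⁻²·a⁻¹
copper: T≤10 °C ⇒ hinge +0.126·(-13.2−10) = -2.9232
  Pd branch = 0.0053·Pd^0.26·e^(0.059·RH+f) = 0.0453 μm/a
  Cl⁻ term: 0.01025·30.8^0.27·exp(0.036·69+0.049·-13.2) = 0.1624
  sum: 0.0453 + 0.1624 → r_corr = 0.2077 μm/a
  mass loss = 0.2077 μm/a × 8.96 g/cm³ = 1.861 g·m⁻²·a⁻¹
Ordering by g·m⁻²·a⁻¹: zinc (5.43) > copper (1.86)

zinc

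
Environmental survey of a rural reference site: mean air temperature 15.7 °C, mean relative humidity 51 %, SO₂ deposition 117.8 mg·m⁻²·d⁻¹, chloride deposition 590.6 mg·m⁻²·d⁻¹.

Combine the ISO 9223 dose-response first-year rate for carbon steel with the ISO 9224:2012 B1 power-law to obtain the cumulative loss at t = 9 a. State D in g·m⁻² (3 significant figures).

D(9) = 2.40e+03 g·m⁻²

carbon steel: T>10 °C ⇒ hinge -0.054·(15.7−10) = -0.3078
  sulphur-dioxide contribution → 43.08 μm/a
  chloride contribution → 53.76 μm/a
  ⇒ r_corr(carbon steel) = 96.84 μm/a
ISO 9224: D(t) = r_corr · t^b with b = 0.523 (carbon steel, B1)
  D(9) = 96.84 × 9^0.523 = 96.84 × 3.156 = 305.6 μm
  Mass loss = 305.6 μm × 7.85 g/cm³ = 2399 g·m⁻²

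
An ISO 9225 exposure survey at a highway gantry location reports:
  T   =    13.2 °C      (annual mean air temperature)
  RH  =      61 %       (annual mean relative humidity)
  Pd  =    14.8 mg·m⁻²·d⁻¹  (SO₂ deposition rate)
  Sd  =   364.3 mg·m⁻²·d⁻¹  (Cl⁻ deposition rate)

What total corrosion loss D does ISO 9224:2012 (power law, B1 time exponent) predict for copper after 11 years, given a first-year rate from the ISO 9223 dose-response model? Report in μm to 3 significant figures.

copper: f(T) = -0.080·(T−10) [T>10 °C] = -0.2560
  SO₂ term: 0.0053·14.8^0.26·exp(0.059·61-0.2560) = 0.3023
  Sd branch = 0.01025·Sd^0.27·e^(0.036·RH+0.049·T) = 0.8648 μm/a
  sum: 0.3023 + 0.8648 → r_corr = 1.167 μm/a
Long-term exponent b (ISO 9224 Table 2, B1) = 0.667
  D(11) = 1.167 × 11^0.667 = 1.167 × 4.95 = 5.777 μm

D(11) = 5.78 μm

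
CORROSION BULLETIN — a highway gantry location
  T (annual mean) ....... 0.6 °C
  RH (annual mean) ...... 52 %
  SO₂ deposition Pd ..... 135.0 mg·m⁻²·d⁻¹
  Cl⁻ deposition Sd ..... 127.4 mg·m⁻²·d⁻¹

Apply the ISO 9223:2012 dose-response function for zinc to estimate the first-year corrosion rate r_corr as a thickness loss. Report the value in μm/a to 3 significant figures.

r_corr = 1.30 μm/a

zinc: f(T) = +0.038·(T−10) [T≤10 °C] = -0.3572
  SO₂ term: 0.0129·135.0^0.44·exp(0.046·52-0.3572) = 0.8544
  Sd branch = 0.0175·Sd^0.57·e^(0.008·RH+0.085·T) = 0.4424 μm/a
  sum: 0.8544 + 0.4424 → r_corr = 1.297 μm/a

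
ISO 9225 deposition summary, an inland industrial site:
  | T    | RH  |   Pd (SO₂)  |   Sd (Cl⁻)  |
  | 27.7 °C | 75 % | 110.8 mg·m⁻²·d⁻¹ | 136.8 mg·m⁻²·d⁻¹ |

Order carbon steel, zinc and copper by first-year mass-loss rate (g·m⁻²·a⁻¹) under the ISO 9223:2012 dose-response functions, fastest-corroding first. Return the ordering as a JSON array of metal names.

["carbon steel", "zinc", "copper"]

carbon steel: f(T) = -0.054·(T−10) [T>10 °C] = -0.9558
  sulphur-dioxide contribution → 35.28 μm/a
  chloride contribution → 77.46 μm/a
  total first-year rate 112.7 μm/a
  mass loss = 112.7 μm/a × 7.85 g/cm³ = 884.9 g·m⁻²·a⁻¹
zinc: T>10 °C ⇒ hinge -0.071·(27.7−10) = -1.2567
  sulphur-dioxide contribution → 0.9178 μm/a
  chloride contribution → 5.543 μm/a
  ⇒ r_corr(zinc) = 6.461 μm/a
  mass loss = 6.461 μm/a × 7.14 g/cm³ = 46.13 g·m⁻²·a⁻¹
copper: f(T) = -0.080·(T−10) [T>10 °C] = -1.4160
  sulphur-dioxide contribution → 0.3653 μm/a
  chloride contribution → 2.236 μm/a
  total first-year rate 2.602 μm/a
  mass loss = 2.602 μm/a × 8.96 g/cm³ = 23.31 g·m⁻²·a⁻¹
Ordering by g·m⁻²·a⁻¹: carbon steel (885) > zinc (46.1) > copper (23.3)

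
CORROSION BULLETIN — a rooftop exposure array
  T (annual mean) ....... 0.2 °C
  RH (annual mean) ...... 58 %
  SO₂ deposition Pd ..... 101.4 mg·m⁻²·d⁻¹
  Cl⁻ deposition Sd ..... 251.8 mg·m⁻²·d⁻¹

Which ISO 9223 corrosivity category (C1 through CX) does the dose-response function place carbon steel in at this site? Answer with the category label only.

carbon steel: temperature factor f = +0.150·(-9.8) = -1.4700
  Pd branch = 1.77·Pd^0.52·e^(0.02·RH+f) = 14.34 μm/a
  Sd branch = 0.102·Sd^0.62·e^(0.033·RH+0.04·T) = 21.48 μm/a
  sum: 14.34 + 21.48 → r_corr = 35.81 μm/a
Category bounds: 25…50 μm/a bracket r_corr ⇒ C3

C3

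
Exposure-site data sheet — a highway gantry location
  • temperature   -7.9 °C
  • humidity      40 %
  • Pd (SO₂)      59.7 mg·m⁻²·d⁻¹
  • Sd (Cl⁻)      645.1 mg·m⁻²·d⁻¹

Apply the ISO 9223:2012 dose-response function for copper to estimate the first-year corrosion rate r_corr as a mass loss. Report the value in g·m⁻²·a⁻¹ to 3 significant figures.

copper: temperature factor f = +0.126·(-17.9) = -2.2554
  SO₂ term: 0.0053·59.7^0.26·exp(0.059·40-2.2554) = 0.01704
  Sd branch = 0.01025·Sd^0.27·e^(0.036·RH+0.049·T) = 0.1685 μm/a
  r_corr = 0.01704 + 0.1685 = 0.1855 μm/a
Convert to mass loss: 0.1855 μm/a × 8.96 g/cm³ = 1.662 g·m⁻²·a⁻¹

r_corr = 1.66 g·m⁻²·a⁻¹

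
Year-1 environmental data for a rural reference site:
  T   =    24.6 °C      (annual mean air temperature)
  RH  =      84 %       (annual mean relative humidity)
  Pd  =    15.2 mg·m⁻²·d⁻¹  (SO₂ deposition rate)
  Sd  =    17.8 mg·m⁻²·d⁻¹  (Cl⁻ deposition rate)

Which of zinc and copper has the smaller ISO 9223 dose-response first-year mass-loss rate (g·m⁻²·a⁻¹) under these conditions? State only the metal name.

zinc: temperature factor f = -0.071·(14.6) = -1.0366
  sulphur-dioxide contribution → 0.722 μm/a
  chloride contribution → 1.431 μm/a
  ⇒ r_corr(zinc) = 2.153 μm/a
  mass loss = 2.153 μm/a × 7.14 g/cm³ = 15.37 g·m⁻²·a⁻¹
copper: temperature factor f = -0.080·(14.6) = -1.1680
  sulphur-dioxide contribution → 0.475 μm/a
  chloride contribution → 1.532 μm/a
  ⇒ r_corr(copper) = 2.007 μm/a
  mass loss = 2.007 μm/a × 8.96 g/cm³ = 17.98 g·m⁻²·a⁻¹
Ordering by g·m⁻²·a⁻¹: copper (18) > zinc (15.4)

zinc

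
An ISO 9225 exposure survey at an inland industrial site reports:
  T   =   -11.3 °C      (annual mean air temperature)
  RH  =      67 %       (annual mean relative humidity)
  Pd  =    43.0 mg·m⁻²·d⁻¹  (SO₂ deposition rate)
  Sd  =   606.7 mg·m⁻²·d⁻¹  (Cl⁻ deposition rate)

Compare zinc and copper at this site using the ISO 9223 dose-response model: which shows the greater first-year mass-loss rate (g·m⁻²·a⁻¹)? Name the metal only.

zinc: temperature factor f = +0.038·(-21.3) = -0.8094
  Pd branch = 0.0129·Pd^0.44·e^(0.046·RH+f) = 0.6551 μm/a
  Cl⁻ term: 0.0175·606.7^0.57·exp(0.008·67+0.085·-11.3) = 0.4415
  sum: 0.6551 + 0.4415 → r_corr = 1.097 μm/a
  mass loss = 1.097 μm/a × 7.14 g/cm³ = 7.83 g·m⁻²·a⁻¹
copper: T≤10 °C ⇒ hinge +0.126·(-11.3−10) = -2.6838
  SO₂ term: 0.0053·43.0^0.26·exp(0.059·67-2.6838) = 0.05014
  Cl⁻ term: 0.01025·606.7^0.27·exp(0.036·67+0.049·-11.3) = 0.3708
  sum: 0.05014 + 0.3708 → r_corr = 0.421 μm/a
  mass loss = 0.421 μm/a × 8.96 g/cm³ = 3.772 g·m⁻²·a⁻¹
Ordering by g·m⁻²·a⁻¹: zinc (7.83) > copper (3.77)

zinc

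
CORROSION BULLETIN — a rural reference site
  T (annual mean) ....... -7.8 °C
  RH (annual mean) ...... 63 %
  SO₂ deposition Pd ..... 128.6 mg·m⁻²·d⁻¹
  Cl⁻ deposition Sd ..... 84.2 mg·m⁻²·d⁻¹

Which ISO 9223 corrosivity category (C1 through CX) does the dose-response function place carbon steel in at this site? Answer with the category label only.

carbon steel: temperature factor f = +0.150·(-17.8) = -2.6700
  sulphur-dioxide contribution → 5.4 μm/a
  chloride contribution → 9.326 μm/a
  total first-year rate 14.73 μm/a
ISO 9223 Table 2 (carbon steel): 1.3 < 14.7 ≤ 25 μm/a ⇒ C2

C2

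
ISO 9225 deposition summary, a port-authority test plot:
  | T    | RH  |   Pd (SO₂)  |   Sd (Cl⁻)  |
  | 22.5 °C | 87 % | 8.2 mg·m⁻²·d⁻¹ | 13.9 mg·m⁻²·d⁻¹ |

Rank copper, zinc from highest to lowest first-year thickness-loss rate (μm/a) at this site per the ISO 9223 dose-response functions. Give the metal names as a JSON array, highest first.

copper: f(T) = -0.080·(T−10) [T>10 °C] = -1.0000
  SO₂ term: 0.0053·8.2^0.26·exp(0.059·87-1.0000) = 0.5712
  Sd branch = 0.01025·Sd^0.27·e^(0.036·RH+0.049·T) = 1.44 μm/a
  sum: 0.5712 + 1.44 → r_corr = 2.011 μm/a
zinc: T>10 °C ⇒ hinge -0.071·(22.5−10) = -0.8875
  Pd branch = 0.0129·Pd^0.44·e^(0.046·RH+f) = 0.7333 μm/a
  Sd branch = 0.0175·Sd^0.57·e^(0.008·RH+0.085·T) = 1.065 μm/a
  r_corr = 0.7333 + 1.065 = 1.798 μm/a
Ordering by μm/a: copper (2.01) > zinc (1.8)

["copper", "zinc"]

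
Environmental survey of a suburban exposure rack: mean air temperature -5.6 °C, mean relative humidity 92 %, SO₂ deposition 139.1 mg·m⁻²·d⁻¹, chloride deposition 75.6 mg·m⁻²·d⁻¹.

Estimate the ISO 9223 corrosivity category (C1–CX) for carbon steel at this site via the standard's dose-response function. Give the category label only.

C3

carbon steel: temperature factor f = +0.150·(-15.6) = -2.3400
  SO₂ term: 1.77·139.1^0.52·exp(0.02·92-2.3400) = 13.98
  Sd branch = 0.102·Sd^0.62·e^(0.033·RH+0.04·T) = 24.8 μm/a
  sum: 13.98 + 24.8 → r_corr = 38.78 μm/a
Category bounds: 25…50 μm/a bracket r_corr ⇒ C3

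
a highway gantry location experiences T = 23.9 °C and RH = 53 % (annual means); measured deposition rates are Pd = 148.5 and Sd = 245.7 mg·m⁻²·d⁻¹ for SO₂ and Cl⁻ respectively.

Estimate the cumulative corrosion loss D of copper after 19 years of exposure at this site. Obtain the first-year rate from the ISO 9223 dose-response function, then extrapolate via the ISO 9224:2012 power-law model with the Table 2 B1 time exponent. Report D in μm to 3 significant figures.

copper: temperature factor f = -0.080·(13.9) = -1.1120
  SO₂ term: 0.0053·148.5^0.26·exp(0.059·53-1.1120) = 0.1459
  Sd branch = 0.01025·Sd^0.27·e^(0.036·RH+0.049·T) = 0.9848 μm/a
  r_corr = 0.1459 + 0.9848 = 1.131 μm/a
Power-law: D(19) = r_corr · 19^0.667
  D(19) = 1.131 × 19^0.667 = 1.131 × 7.127 = 8.059 μm

D(19) = 8.06 μm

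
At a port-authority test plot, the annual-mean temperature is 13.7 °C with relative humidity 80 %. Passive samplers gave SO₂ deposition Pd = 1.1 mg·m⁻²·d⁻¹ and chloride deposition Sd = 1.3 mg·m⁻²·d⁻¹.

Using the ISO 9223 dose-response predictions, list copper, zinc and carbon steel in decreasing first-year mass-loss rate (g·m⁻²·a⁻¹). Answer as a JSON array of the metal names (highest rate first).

copper: T>10 °C ⇒ hinge -0.080·(13.7−10) = -0.2960
  sulphur-dioxide contribution → 0.4533 μm/a
  chloride contribution → 0.3835 μm/a
  total first-year rate 0.8368 μm/a
  mass loss = 0.8368 μm/a × 8.96 g/cm³ = 7.498 g·m⁻²·a⁻¹
zinc: temperature factor f = -0.071·(3.7) = -0.2627
  sulphur-dioxide contribution → 0.4101 μm/a
  chloride contribution → 0.1235 μm/a
  total first-year rate 0.5336 μm/a
  mass loss = 0.5336 μm/a × 7.14 g/cm³ = 3.81 g·m⁻²·a⁻¹
carbon steel: T>10 °C ⇒ hinge -0.054·(13.7−10) = -0.1998
  sulphur-dioxide contribution → 7.544 μm/a
  chloride contribution → 2.909 μm/a
  total first-year rate 10.45 μm/a
  mass loss = 10.45 μm/a × 7.85 g/cm³ = 82.06 g·m⁻²·a⁻¹
Ordering by g·m⁻²·a⁻¹: carbon steel (82.1) > copper (7.5) > zinc (3.81)

["carbon steel", "copper", "zinc"]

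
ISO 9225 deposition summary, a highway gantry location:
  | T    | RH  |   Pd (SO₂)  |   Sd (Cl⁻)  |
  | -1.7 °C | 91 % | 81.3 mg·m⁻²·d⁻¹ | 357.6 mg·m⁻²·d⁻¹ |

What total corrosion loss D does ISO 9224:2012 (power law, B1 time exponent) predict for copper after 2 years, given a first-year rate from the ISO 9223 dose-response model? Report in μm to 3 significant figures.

D(2) = 3.24 μm

copper: f(T) = +0.126·(T−10) [T≤10 °C] = -1.4742
  sulphur-dioxide contribution → 0.8173 μm/a
  chloride contribution → 1.221 μm/a
  ⇒ r_corr(copper) = 2.038 μm/a
Long-term exponent b (ISO 9224 Table 2, B1) = 0.667
  D(2) = 2.038 × 2^0.667 = 2.038 × 1.588 = 3.236 μm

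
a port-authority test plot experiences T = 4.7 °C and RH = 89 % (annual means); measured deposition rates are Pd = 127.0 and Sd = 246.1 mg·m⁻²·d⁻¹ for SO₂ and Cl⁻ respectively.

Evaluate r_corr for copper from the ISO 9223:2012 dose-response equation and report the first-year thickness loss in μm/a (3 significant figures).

r_corr = 3.23 μm/a

copper: T≤10 °C ⇒ hinge +0.126·(4.7−10) = -0.6678
  SO₂ term: 0.0053·127.0^0.26·exp(0.059·89-0.6678) = 1.827
  Cl⁻ term: 0.01025·246.1^0.27·exp(0.036·89+0.049·4.7) = 1.405
  r_corr = 1.827 + 1.405 = 3.232 μm/a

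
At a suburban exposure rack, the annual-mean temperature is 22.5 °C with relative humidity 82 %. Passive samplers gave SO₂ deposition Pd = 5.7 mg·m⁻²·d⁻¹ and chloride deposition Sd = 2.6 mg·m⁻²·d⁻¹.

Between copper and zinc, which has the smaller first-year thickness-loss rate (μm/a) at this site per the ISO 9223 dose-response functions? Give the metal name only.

copper: f(T) = -0.080·(T−10) [T>10 °C] = -1.0000
  SO₂ term: 0.0053·5.7^0.26·exp(0.059·82-1.0000) = 0.3869
  Sd branch = 0.01025·Sd^0.27·e^(0.036·RH+0.049·T) = 0.7649 μm/a
  r_corr = 0.3869 + 0.7649 = 1.152 μm/a
zinc: f(T) = -0.071·(T−10) [T>10 °C] = -0.8875
  SO₂ term: 0.0129·5.7^0.44·exp(0.046·82-0.8875) = 0.4965
  Sd branch = 0.0175·Sd^0.57·e^(0.008·RH+0.085·T) = 0.3936 μm/a
  r_corr = 0.4965 + 0.3936 = 0.8901 μm/a
Ordering by μm/a: copper (1.15) > zinc (0.89)

zinc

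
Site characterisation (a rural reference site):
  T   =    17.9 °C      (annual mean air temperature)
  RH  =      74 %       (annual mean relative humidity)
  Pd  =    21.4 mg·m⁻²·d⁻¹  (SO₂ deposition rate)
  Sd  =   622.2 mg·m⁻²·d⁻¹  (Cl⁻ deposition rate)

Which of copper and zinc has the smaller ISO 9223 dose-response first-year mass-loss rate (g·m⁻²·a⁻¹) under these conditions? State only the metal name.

copper: f(T) = -0.080·(T−10) [T>10 °C] = -0.6320
  Pd branch = 0.0053·Pd^0.26·e^(0.059·RH+f) = 0.4919 μm/a
  Sd branch = 0.01025·Sd^0.27·e^(0.036·RH+0.049·T) = 2.009 μm/a
  sum: 0.4919 + 2.009 → r_corr = 2.501 μm/a
  mass loss = 2.501 μm/a × 8.96 g/cm³ = 22.41 g·m⁻²·a⁻¹
zinc: temperature factor f = -0.071·(7.9) = -0.5609
  SO₂ term: 0.0129·21.4^0.44·exp(0.046·74-0.5609) = 0.8525
  Cl⁻ term: 0.0175·622.2^0.57·exp(0.008·74+0.085·17.9) = 5.668
  sum: 0.8525 + 5.668 → r_corr = 6.521 μm/a
  mass loss = 6.521 μm/a × 7.14 g/cm³ = 46.56 g·m⁻²·a⁻¹
Ordering by g·m⁻²·a⁻¹: zinc (46.6) > copper (22.4)

copper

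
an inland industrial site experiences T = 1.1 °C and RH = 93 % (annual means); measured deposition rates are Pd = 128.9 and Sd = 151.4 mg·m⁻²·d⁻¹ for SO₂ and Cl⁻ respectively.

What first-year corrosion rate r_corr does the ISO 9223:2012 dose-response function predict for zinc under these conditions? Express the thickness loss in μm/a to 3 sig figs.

r_corr = 6.33 μm/a

zinc: T≤10 °C ⇒ hinge +0.038·(1.1−10) = -0.3382
  Pd branch = 0.0129·Pd^0.44·e^(0.046·RH+f) = 5.625 μm/a
  Cl⁻ term: 0.0175·151.4^0.57·exp(0.008·93+0.085·1.1) = 0.707
  r_corr = 5.625 + 0.707 = 6.332 μm/a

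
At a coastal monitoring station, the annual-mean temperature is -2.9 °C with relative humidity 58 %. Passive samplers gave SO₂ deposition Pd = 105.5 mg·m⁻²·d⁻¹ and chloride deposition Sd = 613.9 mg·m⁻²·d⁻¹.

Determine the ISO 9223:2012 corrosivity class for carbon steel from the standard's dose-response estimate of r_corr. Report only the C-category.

carbon steel: temperature factor f = +0.150·(-12.9) = -1.9350
  sulphur-dioxide contribution → 9.194 μm/a
  chloride contribution → 32.97 μm/a
  ⇒ r_corr(carbon steel) = 42.16 μm/a
ISO 9223 Table 2 (carbon steel): 25 < 42.2 ≤ 50 μm/a ⇒ C3

C3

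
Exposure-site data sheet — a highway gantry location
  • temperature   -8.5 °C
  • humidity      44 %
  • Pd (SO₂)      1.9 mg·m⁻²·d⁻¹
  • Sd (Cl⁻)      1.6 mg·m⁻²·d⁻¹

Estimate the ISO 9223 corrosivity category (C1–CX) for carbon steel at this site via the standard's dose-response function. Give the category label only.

C1

carbon steel: temperature factor f = +0.150·(-18.5) = -2.7750
  Pd branch = 1.77·Pd^0.52·e^(0.02·RH+f) = 0.3715 μm/a
  Cl⁻ term: 0.102·1.6^0.62·exp(0.033·44+0.04·-8.5) = 0.415
  sum: 0.3715 + 0.415 → r_corr = 0.7865 μm/a
Category bounds: 0…1.3 μm/a bracket r_corr ⇒ C1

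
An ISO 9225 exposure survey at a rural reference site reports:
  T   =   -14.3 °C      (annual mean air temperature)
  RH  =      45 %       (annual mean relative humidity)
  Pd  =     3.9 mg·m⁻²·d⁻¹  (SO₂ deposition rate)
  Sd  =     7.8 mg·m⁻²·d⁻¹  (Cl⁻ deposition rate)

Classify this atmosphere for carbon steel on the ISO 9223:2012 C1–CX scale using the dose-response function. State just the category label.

carbon steel: temperature factor f = +0.150·(-24.3) = -3.6450
  SO₂ term: 1.77·3.9^0.52·exp(0.02·45-3.6450) = 0.2308
  Cl⁻ term: 0.102·7.8^0.62·exp(0.033·45+0.04·-14.3) = 0.9083
  sum: 0.2308 + 0.9083 → r_corr = 1.139 μm/a
ISO 9223 Table 2 (carbon steel): 0 < 1.14 ≤ 1.3 μm/a ⇒ C1

C1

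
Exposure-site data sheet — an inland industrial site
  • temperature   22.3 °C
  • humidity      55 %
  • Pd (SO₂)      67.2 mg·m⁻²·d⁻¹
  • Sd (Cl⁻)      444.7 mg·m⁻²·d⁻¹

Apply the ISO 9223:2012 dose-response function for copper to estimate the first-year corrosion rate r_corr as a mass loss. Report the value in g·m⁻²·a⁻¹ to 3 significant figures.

r_corr = 11.7 g·m⁻²·a⁻¹

copper: f(T) = -0.080·(T−10) [T>10 °C] = -0.9840
  Pd branch = 0.0053·Pd^0.26·e^(0.059·RH+f) = 0.1518 μm/a
  Sd branch = 0.01025·Sd^0.27·e^(0.036·RH+0.049·T) = 1.149 μm/a
  r_corr = 0.1518 + 1.149 = 1.3 μm/a
Convert to mass loss: 1.3 μm/a × 8.96 g/cm³ = 11.65 g·m⁻²·a⁻¹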